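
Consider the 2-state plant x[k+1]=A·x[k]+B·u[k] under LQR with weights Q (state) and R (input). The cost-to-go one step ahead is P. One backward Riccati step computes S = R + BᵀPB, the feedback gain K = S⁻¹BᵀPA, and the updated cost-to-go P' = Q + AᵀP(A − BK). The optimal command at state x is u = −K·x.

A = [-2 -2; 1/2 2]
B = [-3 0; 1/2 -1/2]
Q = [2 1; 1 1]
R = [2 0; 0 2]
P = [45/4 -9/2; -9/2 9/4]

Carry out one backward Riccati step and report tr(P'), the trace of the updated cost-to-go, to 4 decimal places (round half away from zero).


6.4562

BᵀP = [-36.0000 14.6250; 2.2500 -1.1250]
S = R + BᵀPB = [2 0; 0 2] + [115.3125 -7.3125; -7.3125 0.5625] = [117.3125 -7.3125; -7.3125 2.5625]
BᵀPA = [79.3125 101.2500; -5.0625 -6.7500]
K = S⁻¹·BᵀPA = [0.6726 0.8501; -0.0563 -0.2083]
A−BK = [0.0177 0.5503; 0.1356 1.4708]
AᵀP(A−BK) = [0.9343 1.2723; 1.2723 2.5218]
P' = Q + AᵀP(A−BK) = [2.9343 2.2723; 2.2723 3.5218]
tr(P') = 6.4562


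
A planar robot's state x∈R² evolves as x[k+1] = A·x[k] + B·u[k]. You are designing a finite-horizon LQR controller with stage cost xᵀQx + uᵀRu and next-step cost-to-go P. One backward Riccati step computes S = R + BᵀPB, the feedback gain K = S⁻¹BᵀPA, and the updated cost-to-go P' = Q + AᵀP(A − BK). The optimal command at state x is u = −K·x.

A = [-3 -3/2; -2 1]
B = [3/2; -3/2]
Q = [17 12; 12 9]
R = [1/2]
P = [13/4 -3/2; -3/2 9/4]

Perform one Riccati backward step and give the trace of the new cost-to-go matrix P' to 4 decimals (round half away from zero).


41.5297

BᵀP = [7.1250 -5.6250]
S = R + BᵀPB = [1/2] + [19.1250] = [19.6250]
BᵀPA = [-10.1250 -16.3125]
K = S⁻¹·BᵀPA = [-0.5159 -0.8312]
A−BK = [-2.2261 -0.2532; -2.7739 -0.2468]
AᵀP(A−BK) = [15.0263 1.7090; 1.7090 0.5034]
P' = Q + AᵀP(A−BK) = [32.0263 13.7090; 13.7090 9.5034]
tr(P') = 41.5297


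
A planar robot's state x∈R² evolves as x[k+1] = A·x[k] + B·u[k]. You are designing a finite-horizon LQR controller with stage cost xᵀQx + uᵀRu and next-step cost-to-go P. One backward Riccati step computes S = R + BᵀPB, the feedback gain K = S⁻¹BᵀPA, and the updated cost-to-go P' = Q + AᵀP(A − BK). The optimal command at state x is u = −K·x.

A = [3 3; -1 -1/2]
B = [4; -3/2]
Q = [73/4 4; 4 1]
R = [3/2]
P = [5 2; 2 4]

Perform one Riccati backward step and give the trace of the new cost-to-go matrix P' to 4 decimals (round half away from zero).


22.5508

BᵀP = [17.0000 2.0000]
S = R + BᵀPB = [3/2] + [65.0000] = [66.5000]
BᵀPA = [49.0000 50.0000]
K = S⁻¹·BᵀPA = [0.7368 0.7519]
A−BK = [0.0526 -0.0075; 0.1053 0.6278]
AᵀP(A−BK) = [0.8947 1.1579; 1.1579 2.4060]
P' = Q + AᵀP(A−BK) = [19.1447 5.1579; 5.1579 3.4060]
tr(P') = 22.5508


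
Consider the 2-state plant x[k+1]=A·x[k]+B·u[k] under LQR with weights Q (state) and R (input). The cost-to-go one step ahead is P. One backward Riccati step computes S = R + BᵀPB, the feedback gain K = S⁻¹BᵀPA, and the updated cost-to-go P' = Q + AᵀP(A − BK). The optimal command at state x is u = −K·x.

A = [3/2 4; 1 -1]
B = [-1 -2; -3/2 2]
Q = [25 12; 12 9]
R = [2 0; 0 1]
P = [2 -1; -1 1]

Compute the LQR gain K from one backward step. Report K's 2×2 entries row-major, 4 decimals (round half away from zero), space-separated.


-0.3846 -0.4615 -0.2381 -1.3333

BᵀP = [-0.5000 -0.5000; -6.0000 4.0000]
S = R + BᵀPB = [2 0; 0 1] + [1.2500 0.0000; 0.0000 20.0000] = [3.2500 0.0000; 0.0000 21.0000]
BᵀPA = [-1.2500 -1.5000; -5.0000 -28.0000]
K = S⁻¹·BᵀPA = [-0.3846 -0.4615; -0.2381 -1.3333]
A−BK = [0.6392 0.8718; 0.8993 0.9744]
AᵀP(A−BK) = [0.8288 1.2564; 1.2564 2.9744]
P' = Q + AᵀP(A−BK) = [25.8288 13.2564; 13.2564 11.9744]
tr(P') = 37.8031


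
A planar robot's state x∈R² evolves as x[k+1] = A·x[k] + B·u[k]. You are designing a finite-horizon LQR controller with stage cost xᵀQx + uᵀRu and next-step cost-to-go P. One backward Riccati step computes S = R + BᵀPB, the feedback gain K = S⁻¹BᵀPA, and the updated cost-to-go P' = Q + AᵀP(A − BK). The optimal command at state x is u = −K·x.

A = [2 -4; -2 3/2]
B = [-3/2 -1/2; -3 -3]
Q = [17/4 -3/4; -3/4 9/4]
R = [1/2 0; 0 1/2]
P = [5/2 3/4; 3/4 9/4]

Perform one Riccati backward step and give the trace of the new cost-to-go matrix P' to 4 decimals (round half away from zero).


23.6917

BᵀP = [-6.0000 -7.8750; -3.5000 -7.1250]
S = R + BᵀPB = [1/2 0; 0 1/2] + [32.6250 26.6250; 26.6250 23.1250] = [33.1250 26.6250; 26.6250 23.6250]
BᵀPA = [3.7500 12.1875; 7.2500 3.3125]
K = S⁻¹·BᵀPA = [-1.4173 2.7106; 1.9042 -2.9145]
A−BK = [0.8261 -1.3914; -0.5394 0.8880]
AᵀP(A−BK) = [4.5098 -7.5341; -7.5341 12.6820]
P' = Q + AᵀP(A−BK) = [8.7598 -8.2841; -8.2841 14.9320]
tr(P') = 23.6917


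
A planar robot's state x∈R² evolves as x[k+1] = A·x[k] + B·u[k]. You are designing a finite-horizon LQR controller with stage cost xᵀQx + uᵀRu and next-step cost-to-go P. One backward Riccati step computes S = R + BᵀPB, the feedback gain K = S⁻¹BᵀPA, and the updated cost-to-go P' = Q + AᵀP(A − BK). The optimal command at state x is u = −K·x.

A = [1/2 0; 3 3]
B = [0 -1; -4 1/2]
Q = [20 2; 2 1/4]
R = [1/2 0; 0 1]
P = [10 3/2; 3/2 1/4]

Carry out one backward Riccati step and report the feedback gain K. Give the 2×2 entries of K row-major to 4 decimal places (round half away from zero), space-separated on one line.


BᵀP = [-6.0000 -1.0000; -9.2500 -1.3750]
S = R + BᵀPB = [1/2 0; 0 1] + [4.0000 5.5000; 5.5000 8.5625] = [4.5000 5.5000; 5.5000 9.5625]
BᵀPA = [-6.0000 -3.0000; -8.7500 -4.1250]
K = S⁻¹·BᵀPA = [-0.7237 -0.4694; -0.4988 -0.1614]
A−BK = [0.0012 -0.1614; 0.3545 1.2029]
AᵀP(A−BK) = [0.5434 0.2714; 0.2714 0.1760]
P' = Q + AᵀP(A−BK) = [20.5434 2.2714; 2.2714 0.4260]
tr(P') = 20.9694

-0.7237 -0.4694 -0.4988 -0.1614


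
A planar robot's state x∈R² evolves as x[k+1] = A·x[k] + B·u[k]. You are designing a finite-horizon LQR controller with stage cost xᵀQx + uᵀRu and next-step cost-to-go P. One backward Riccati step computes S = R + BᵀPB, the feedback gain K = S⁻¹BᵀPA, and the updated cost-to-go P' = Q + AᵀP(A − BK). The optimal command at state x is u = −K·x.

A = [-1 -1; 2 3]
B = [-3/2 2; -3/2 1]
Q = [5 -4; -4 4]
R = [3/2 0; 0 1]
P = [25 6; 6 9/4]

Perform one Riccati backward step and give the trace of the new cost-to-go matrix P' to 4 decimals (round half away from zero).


19.5179

BᵀP = [-46.5000 -12.3750; 56.0000 14.2500]
S = R + BᵀPB = [3/2 0; 0 1] + [88.3125 -105.3750; -105.3750 126.2500] = [89.8125 -105.3750; -105.3750 127.2500]
BᵀPA = [21.7500 9.3750; -27.5000 -13.2500]
K = S⁻¹·BᵀPA = [-0.4007 -0.6259; -0.5479 -0.6224]
A−BK = [-0.5052 -0.6940; 1.9469 2.6836]
AᵀP(A−BK) = [3.6472 4.9965; 4.9965 6.8707]
P' = Q + AᵀP(A−BK) = [8.6472 0.9965; 0.9965 10.8707]
tr(P') = 19.5179


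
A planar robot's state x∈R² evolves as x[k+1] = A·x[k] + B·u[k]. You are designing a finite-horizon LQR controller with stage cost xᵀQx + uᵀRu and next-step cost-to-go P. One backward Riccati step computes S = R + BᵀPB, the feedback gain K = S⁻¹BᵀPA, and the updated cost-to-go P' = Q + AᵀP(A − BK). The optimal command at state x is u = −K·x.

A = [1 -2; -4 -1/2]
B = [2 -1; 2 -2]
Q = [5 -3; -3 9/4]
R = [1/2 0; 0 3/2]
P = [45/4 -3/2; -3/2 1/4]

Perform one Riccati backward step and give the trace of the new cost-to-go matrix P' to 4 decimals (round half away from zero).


BᵀP = [19.5000 -2.5000; -8.2500 1.0000]
S = R + BᵀPB = [1/2 0; 0 3/2] + [34.0000 -14.5000; -14.5000 6.2500] = [34.5000 -14.5000; -14.5000 7.7500]
BᵀPA = [29.5000 -37.7500; -12.2500 16.0000]
K = S⁻¹·BᵀPA = [0.8928 -1.0602; 0.0897 0.0810]
A−BK = [-0.6958 0.2013; -5.6061 1.7823]
AᵀP(A−BK) = [2.0120 -0.9830; -0.9830 0.7455]
P' = Q + AᵀP(A−BK) = [7.0120 -3.9830; -3.9830 2.9955]
tr(P') = 10.0075

10.0075


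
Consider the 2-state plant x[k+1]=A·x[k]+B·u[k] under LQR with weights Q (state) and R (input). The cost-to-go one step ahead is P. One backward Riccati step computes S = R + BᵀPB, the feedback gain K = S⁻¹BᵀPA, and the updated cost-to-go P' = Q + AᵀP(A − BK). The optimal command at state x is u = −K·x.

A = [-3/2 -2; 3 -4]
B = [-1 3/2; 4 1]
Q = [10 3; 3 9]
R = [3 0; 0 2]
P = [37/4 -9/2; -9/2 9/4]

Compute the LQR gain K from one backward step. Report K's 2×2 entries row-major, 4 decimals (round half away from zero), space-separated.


0.8293 -0.0656 -0.4205 -0.2202

BᵀP = [-27.2500 13.5000; 9.3750 -4.5000]
S = R + BᵀPB = [3 0; 0 2] + [81.2500 -27.3750; -27.3750 9.5625] = [84.2500 -27.3750; -27.3750 11.5625]
BᵀPA = [81.3750 0.5000; -27.5625 -0.7500]
K = S⁻¹·BᵀPA = [0.8293 -0.0656; -0.4205 -0.2202]
A−BK = [-0.0400 -1.7353; 0.1034 -3.5172]
AᵀP(A−BK) = [2.4928 0.0200; 0.0200 0.8676]
P' = Q + AᵀP(A−BK) = [12.4928 3.0200; 3.0200 9.8676]
tr(P') = 22.3604


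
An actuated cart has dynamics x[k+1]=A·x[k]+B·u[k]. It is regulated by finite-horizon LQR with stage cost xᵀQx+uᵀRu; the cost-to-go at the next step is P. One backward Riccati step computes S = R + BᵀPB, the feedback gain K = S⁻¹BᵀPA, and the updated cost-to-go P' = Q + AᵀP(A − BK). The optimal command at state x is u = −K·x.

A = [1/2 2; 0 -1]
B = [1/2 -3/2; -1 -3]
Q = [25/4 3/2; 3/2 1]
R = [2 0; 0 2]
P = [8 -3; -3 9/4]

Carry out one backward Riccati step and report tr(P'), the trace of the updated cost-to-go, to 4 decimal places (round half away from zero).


BᵀP = [7.0000 -3.7500; -3.0000 -2.2500]
S = R + BᵀPB = [2 0; 0 2] + [7.2500 0.7500; 0.7500 11.2500] = [9.2500 0.7500; 0.7500 13.2500]
BᵀPA = [3.5000 17.7500; -1.5000 -3.7500]
K = S⁻¹·BᵀPA = [0.3893 1.9508; -0.1352 -0.3934]
A−BK = [0.1025 0.4344; -0.0164 -0.2295]
AᵀP(A−BK) = [0.4344 2.0820; 2.0820 10.1475]
P' = Q + AᵀP(A−BK) = [6.6844 3.5820; 3.5820 11.1475]
tr(P') = 17.8320

17.8320


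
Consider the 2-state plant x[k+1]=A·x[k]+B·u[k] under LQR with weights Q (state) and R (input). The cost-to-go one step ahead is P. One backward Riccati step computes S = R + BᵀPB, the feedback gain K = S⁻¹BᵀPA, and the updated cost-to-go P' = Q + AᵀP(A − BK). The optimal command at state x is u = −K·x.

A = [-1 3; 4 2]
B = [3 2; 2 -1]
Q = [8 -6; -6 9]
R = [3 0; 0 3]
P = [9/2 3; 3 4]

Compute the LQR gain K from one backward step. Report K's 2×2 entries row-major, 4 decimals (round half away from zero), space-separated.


BᵀP = [19.5000 17.0000; 6.0000 2.0000]
S = R + BᵀPB = [3 0; 0 3] + [92.5000 22.0000; 22.0000 10.0000] = [95.5000 22.0000; 22.0000 13.0000]
BᵀPA = [48.5000 92.5000; 2.0000 22.0000]
K = S⁻¹·BᵀPA = [0.7743 0.9485; -1.1564 0.0871]
A−BK = [-1.0099 -0.0198; 1.2950 0.1901]
AᵀP(A−BK) = [9.2614 2.3228; 2.3228 2.8455]
P' = Q + AᵀP(A−BK) = [17.2614 -3.6772; -3.6772 11.8455]
tr(P') = 29.1069

0.7743 0.9485 -1.1564 0.0871


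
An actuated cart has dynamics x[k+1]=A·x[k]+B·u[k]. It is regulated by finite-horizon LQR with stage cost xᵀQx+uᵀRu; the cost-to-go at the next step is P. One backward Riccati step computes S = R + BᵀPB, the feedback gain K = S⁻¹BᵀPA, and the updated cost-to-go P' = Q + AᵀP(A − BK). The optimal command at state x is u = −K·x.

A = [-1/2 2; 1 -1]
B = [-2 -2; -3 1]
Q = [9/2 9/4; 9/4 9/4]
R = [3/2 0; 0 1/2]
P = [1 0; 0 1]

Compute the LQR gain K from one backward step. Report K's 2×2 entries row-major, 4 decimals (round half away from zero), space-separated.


-0.1651 -0.0063 0.3937 -0.9079

BᵀP = [-2.0000 -3.0000; -2.0000 1.0000]
S = R + BᵀPB = [3/2 0; 0 1/2] + [13.0000 1.0000; 1.0000 5.0000] = [14.5000 1.0000; 1.0000 5.5000]
BᵀPA = [-2.0000 -1.0000; 2.0000 -5.0000]
K = S⁻¹·BᵀPA = [-0.1651 -0.0063; 0.3937 -0.9079]
A−BK = [-0.0429 0.1714; 0.1111 -0.1111]
AᵀP(A−BK) = [0.1325 -0.1968; -0.1968 0.4540]
P' = Q + AᵀP(A−BK) = [4.6325 2.0532; 2.0532 2.7040]
tr(P') = 7.3365


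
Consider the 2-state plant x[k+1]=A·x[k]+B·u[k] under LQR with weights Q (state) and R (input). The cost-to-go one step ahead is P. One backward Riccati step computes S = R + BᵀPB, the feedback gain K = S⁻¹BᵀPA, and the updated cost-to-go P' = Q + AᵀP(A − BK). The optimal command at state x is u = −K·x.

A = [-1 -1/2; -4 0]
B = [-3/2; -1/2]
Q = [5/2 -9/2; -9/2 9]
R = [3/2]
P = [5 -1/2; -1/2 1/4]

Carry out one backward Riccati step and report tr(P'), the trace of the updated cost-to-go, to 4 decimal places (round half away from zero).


BᵀP = [-7.2500 0.6250]
S = R + BᵀPB = [3/2] + [10.5625] = [12.0625]
BᵀPA = [4.7500 3.6250]
K = S⁻¹·BᵀPA = [0.3938 0.3005]
A−BK = [-0.4093 -0.0492; -3.8031 0.1503]
AᵀP(A−BK) = [3.1295 0.0725; 0.0725 0.1606]
P' = Q + AᵀP(A−BK) = [5.6295 -4.4275; -4.4275 9.1606]
tr(P') = 14.7902

14.7902


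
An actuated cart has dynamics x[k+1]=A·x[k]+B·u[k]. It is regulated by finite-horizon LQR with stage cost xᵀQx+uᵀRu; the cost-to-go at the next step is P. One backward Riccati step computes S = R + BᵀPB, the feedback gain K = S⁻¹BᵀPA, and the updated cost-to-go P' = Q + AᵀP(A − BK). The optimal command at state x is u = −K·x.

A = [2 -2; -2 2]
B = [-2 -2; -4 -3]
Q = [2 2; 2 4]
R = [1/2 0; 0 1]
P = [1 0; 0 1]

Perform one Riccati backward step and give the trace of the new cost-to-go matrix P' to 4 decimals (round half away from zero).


BᵀP = [-2.0000 -4.0000; -2.0000 -3.0000]
S = R + BᵀPB = [1/2 0; 0 1] + [20.0000 16.0000; 16.0000 13.0000] = [20.5000 16.0000; 16.0000 14.0000]
BᵀPA = [4.0000 -4.0000; 2.0000 -2.0000]
K = S⁻¹·BᵀPA = [0.7742 -0.7742; -0.7419 0.7419]
A−BK = [2.0645 -2.0645; -1.1290 1.1290]
AᵀP(A−BK) = [6.3871 -6.3871; -6.3871 6.3871]
P' = Q + AᵀP(A−BK) = [8.3871 -4.3871; -4.3871 10.3871]
tr(P') = 18.7742

18.7742


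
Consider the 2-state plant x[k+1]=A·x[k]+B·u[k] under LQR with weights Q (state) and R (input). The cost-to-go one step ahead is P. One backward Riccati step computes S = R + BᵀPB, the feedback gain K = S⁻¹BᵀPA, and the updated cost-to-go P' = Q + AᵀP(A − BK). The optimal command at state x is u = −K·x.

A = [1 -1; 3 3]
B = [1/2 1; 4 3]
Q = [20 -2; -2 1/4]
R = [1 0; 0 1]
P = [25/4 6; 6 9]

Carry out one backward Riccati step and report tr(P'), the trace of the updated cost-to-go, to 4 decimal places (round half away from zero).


24.1575

BᵀP = [27.1250 39.0000; 24.2500 33.0000]
S = R + BᵀPB = [1 0; 0 1] + [169.5625 144.1250; 144.1250 123.2500] = [170.5625 144.1250; 144.1250 124.2500]
BᵀPA = [144.1250 89.8750; 123.2500 74.7500]
K = S⁻¹·BᵀPA = [0.3428 0.9364; 0.5943 -0.4845]
A−BK = [0.2343 -0.9836; -0.1542 0.7081]
AᵀP(A−BK) = [0.5943 -0.4845; -0.4845 3.3133]
P' = Q + AᵀP(A−BK) = [20.5943 -2.4845; -2.4845 3.5633]
tr(P') = 24.1575


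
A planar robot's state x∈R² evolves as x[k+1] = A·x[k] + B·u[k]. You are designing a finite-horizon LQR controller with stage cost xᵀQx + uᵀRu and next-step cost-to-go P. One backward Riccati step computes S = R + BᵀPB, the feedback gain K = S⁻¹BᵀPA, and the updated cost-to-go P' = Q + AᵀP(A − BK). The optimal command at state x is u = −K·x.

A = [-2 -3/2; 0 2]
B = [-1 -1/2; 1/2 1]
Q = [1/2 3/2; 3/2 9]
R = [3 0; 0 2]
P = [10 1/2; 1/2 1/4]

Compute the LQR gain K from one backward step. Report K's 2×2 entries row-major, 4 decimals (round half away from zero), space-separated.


1.2786 0.8628 0.7638 0.6747

BᵀP = [-9.7500 -0.3750; -4.5000 0.0000]
S = R + BᵀPB = [3 0; 0 2] + [9.5625 4.5000; 4.5000 2.2500] = [12.5625 4.5000; 4.5000 4.2500]
BᵀPA = [19.5000 13.8750; 9.0000 6.7500]
K = S⁻¹·BᵀPA = [1.2786 0.8628; 0.7638 0.6747]
A−BK = [-0.3395 -0.2999; -1.4031 0.8939]
AᵀP(A−BK) = [8.1924 5.1033; 5.1033 3.9745]
P' = Q + AᵀP(A−BK) = [8.6924 6.6033; 6.6033 12.9745]
tr(P') = 21.6669


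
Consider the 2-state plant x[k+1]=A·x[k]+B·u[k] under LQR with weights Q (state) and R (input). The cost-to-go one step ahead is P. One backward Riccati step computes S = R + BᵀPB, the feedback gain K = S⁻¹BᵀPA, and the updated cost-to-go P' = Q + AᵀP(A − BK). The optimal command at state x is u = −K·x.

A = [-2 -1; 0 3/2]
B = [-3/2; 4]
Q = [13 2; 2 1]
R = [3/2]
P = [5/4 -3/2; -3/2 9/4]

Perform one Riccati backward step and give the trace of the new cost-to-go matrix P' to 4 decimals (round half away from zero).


BᵀP = [-7.8750 11.2500]
S = R + BᵀPB = [3/2] + [56.8125] = [58.3125]
BᵀPA = [15.7500 24.7500]
K = S⁻¹·BᵀPA = [0.2701 0.4244]
A−BK = [-1.5949 -0.3633; -1.0804 -0.1977]
AᵀP(A−BK) = [0.7460 0.3151; 0.3151 0.3077]
P' = Q + AᵀP(A−BK) = [13.7460 2.3151; 2.3151 1.3077]
tr(P') = 15.0537

15.0537


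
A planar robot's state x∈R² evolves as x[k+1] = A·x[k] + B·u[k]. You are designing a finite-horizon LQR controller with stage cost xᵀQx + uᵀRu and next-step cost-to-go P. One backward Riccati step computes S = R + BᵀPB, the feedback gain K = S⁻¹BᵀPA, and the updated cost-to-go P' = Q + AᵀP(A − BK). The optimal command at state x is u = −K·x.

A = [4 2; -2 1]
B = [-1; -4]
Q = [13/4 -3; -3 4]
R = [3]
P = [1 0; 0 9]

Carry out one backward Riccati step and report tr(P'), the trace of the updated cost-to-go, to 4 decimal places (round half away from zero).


BᵀP = [-1.0000 -36.0000]
S = R + BᵀPB = [3] + [145.0000] = [148.0000]
BᵀPA = [68.0000 -38.0000]
K = S⁻¹·BᵀPA = [0.4595 -0.2568]
A−BK = [4.4595 1.7432; -0.1622 -0.0270]
AᵀP(A−BK) = [20.7568 7.4595; 7.4595 3.2432]
P' = Q + AᵀP(A−BK) = [24.0068 4.4595; 4.4595 7.2432]
tr(P') = 31.2500

31.2500


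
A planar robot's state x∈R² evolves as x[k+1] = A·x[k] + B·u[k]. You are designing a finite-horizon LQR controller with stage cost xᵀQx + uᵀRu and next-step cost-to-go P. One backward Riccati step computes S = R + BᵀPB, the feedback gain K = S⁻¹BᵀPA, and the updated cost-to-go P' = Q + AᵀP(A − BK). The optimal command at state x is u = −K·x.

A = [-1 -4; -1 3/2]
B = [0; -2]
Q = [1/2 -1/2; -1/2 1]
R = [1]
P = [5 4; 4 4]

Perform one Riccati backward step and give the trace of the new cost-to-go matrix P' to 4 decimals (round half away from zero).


BᵀP = [-8.0000 -8.0000]
S = R + BᵀPB = [1] + [16.0000] = [17.0000]
BᵀPA = [16.0000 20.0000]
K = S⁻¹·BᵀPA = [0.9412 1.1765]
A−BK = [-1.0000 -4.0000; 0.8824 3.8529]
AᵀP(A−BK) = [1.9412 5.1765; 5.1765 17.4706]
P' = Q + AᵀP(A−BK) = [2.4412 4.6765; 4.6765 18.4706]
tr(P') = 20.9118

20.9118


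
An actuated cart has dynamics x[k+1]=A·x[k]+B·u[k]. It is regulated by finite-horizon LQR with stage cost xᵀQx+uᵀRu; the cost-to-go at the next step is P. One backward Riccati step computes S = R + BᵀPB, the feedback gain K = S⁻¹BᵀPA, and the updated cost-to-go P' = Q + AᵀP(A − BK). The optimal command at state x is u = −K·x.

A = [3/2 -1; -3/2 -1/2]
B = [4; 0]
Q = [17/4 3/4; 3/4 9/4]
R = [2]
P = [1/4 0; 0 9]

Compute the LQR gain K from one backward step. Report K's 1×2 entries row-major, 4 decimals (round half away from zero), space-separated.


BᵀP = [1.0000 0.0000]
S = R + BᵀPB = [2] + [4.0000] = [6.0000]
BᵀPA = [1.5000 -1.0000]
K = S⁻¹·BᵀPA = [0.2500 -0.1667]
A−BK = [0.5000 -0.3333; -1.5000 -0.5000]
AᵀP(A−BK) = [20.4375 6.6250; 6.6250 2.3333]
P' = Q + AᵀP(A−BK) = [24.6875 7.3750; 7.3750 4.5833]
tr(P') = 29.2708

0.2500 -0.1667


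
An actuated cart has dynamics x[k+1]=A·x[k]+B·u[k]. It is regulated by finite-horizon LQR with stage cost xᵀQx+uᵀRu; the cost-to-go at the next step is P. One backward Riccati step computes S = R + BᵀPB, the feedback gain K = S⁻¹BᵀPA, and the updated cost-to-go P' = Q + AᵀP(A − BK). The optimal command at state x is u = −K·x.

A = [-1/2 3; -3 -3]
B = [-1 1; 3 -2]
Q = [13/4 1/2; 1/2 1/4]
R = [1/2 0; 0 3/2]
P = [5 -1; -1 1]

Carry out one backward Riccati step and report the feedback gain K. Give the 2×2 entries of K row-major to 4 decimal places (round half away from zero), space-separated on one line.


BᵀP = [-8.0000 4.0000; 7.0000 -3.0000]
S = R + BᵀPB = [1/2 0; 0 3/2] + [20.0000 -16.0000; -16.0000 13.0000] = [20.5000 -16.0000; -16.0000 14.5000]
BᵀPA = [-8.0000 -36.0000; 5.5000 30.0000]
K = S⁻¹·BᵀPA = [-0.6788 -1.0182; -0.3697 0.9455]
A−BK = [-0.8091 1.0364; -1.7030 1.9455]
AᵀP(A−BK) = [3.8530 -4.3455; -4.3455 6.9818]
P' = Q + AᵀP(A−BK) = [7.1030 -3.8455; -3.8455 7.2318]
tr(P') = 14.3348

-0.6788 -1.0182 -0.3697 0.9455


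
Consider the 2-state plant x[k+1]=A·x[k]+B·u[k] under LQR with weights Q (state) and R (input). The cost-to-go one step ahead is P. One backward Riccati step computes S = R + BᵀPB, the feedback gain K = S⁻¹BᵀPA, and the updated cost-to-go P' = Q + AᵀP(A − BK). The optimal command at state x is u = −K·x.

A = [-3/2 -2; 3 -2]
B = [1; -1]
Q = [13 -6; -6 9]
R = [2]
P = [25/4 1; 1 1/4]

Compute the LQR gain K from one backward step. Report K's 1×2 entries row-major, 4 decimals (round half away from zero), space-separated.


-0.8654 -1.8462

BᵀP = [5.2500 0.7500]
S = R + BᵀPB = [2] + [4.5000] = [6.5000]
BᵀPA = [-5.6250 -12.0000]
K = S⁻¹·BᵀPA = [-0.8654 -1.8462]
A−BK = [-0.6346 -0.1538; 2.1346 -3.8462]
AᵀP(A−BK) = [2.4447 3.8654; 3.8654 11.8462]
P' = Q + AᵀP(A−BK) = [15.4447 -2.1346; -2.1346 20.8462]
tr(P') = 36.2909


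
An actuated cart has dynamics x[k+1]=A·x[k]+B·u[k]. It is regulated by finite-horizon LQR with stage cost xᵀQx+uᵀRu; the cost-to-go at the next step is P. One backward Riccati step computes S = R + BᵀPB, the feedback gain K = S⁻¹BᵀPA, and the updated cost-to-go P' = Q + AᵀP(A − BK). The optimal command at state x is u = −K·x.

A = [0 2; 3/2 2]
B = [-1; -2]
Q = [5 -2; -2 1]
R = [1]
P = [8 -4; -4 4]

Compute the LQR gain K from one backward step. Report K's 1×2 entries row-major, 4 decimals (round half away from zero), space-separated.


-0.6667 -0.8889

BᵀP = [0.0000 -4.0000]
S = R + BᵀPB = [1] + [8.0000] = [9.0000]
BᵀPA = [-6.0000 -8.0000]
K = S⁻¹·BᵀPA = [-0.6667 -0.8889]
A−BK = [-0.6667 1.1111; 0.1667 0.2222]
AᵀP(A−BK) = [5.0000 -5.3333; -5.3333 8.8889]
P' = Q + AᵀP(A−BK) = [10.0000 -7.3333; -7.3333 9.8889]
tr(P') = 19.8889


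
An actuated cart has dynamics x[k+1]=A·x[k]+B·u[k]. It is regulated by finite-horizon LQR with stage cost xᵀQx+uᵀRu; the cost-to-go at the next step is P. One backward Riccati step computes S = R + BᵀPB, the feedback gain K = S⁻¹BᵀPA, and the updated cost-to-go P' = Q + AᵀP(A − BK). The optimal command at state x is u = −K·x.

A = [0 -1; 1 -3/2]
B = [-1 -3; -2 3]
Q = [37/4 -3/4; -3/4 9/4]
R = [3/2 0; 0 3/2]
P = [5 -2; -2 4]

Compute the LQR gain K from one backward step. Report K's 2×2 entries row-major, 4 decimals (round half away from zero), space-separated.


-0.2953 0.7333 0.1145 0.0422

BᵀP = [-1.0000 -6.0000; -21.0000 18.0000]
S = R + BᵀPB = [3/2 0; 0 3/2] + [13.0000 -15.0000; -15.0000 117.0000] = [14.5000 -15.0000; -15.0000 118.5000]
BᵀPA = [-6.0000 10.0000; 18.0000 -6.0000]
K = S⁻¹·BᵀPA = [-0.2953 0.7333; 0.1145 0.0422]
A−BK = [0.0482 -0.1401; 0.0658 -0.1600]
AᵀP(A−BK) = [0.1668 -0.3596; -0.3596 0.9201]
P' = Q + AᵀP(A−BK) = [9.4168 -1.1096; -1.1096 3.1701]
tr(P') = 12.5869


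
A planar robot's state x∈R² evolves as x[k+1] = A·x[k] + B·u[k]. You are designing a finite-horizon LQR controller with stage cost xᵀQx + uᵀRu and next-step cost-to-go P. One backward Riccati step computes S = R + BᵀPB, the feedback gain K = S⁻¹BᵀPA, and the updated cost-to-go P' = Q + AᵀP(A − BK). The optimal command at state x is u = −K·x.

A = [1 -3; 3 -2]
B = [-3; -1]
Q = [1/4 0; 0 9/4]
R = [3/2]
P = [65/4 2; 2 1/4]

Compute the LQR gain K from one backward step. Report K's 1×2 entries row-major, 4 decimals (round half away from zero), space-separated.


BᵀP = [-50.7500 -6.2500]
S = R + BᵀPB = [3/2] + [158.5000] = [160.0000]
BᵀPA = [-69.5000 164.7500]
K = S⁻¹·BᵀPA = [-0.4344 1.0297]
A−BK = [-0.3031 0.0891; 2.5656 -0.9703]
AᵀP(A−BK) = [0.3109 -0.6867; -0.6867 1.6090]
P' = Q + AᵀP(A−BK) = [0.5609 -0.6867; -0.6867 3.8590]
tr(P') = 4.4199

-0.4344 1.0297


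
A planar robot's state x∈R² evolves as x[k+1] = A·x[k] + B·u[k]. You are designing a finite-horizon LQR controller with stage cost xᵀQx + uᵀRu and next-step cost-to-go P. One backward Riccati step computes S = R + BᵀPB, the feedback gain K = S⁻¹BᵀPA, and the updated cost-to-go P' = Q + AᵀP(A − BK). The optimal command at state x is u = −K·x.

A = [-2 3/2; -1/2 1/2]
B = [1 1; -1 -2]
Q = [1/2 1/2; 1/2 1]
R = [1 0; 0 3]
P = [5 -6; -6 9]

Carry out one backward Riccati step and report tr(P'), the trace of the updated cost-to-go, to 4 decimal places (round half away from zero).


5.4581

BᵀP = [11.0000 -15.0000; 17.0000 -24.0000]
S = R + BᵀPB = [1 0; 0 3] + [26.0000 41.0000; 41.0000 65.0000] = [27.0000 41.0000; 41.0000 68.0000]
BᵀPA = [-14.5000 9.0000; -22.0000 13.5000]
K = S⁻¹·BᵀPA = [-0.5419 0.3774; 0.0032 -0.0290]
A−BK = [-1.4613 1.1516; -1.0355 0.8194]
AᵀP(A−BK) = [2.4629 -1.9161; -1.9161 1.4952]
P' = Q + AᵀP(A−BK) = [2.9629 -1.4161; -1.4161 2.4952]
tr(P') = 5.4581


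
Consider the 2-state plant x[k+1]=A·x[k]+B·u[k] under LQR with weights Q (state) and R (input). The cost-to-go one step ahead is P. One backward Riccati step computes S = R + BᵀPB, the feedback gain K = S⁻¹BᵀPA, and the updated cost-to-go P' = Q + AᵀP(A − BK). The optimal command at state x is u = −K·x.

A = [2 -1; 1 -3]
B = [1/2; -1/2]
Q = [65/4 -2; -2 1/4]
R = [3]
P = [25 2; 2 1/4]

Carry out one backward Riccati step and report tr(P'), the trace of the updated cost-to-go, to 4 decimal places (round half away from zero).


BᵀP = [11.5000 0.8750]
S = R + BᵀPB = [3] + [5.3125] = [8.3125]
BᵀPA = [23.8750 -14.1250]
K = S⁻¹·BᵀPA = [2.8722 -1.6992]
A−BK = [0.5639 -0.1504; 2.4361 -3.8496]
AᵀP(A−BK) = [39.6767 -24.1805; -24.1805 15.2481]
P' = Q + AᵀP(A−BK) = [55.9267 -26.1805; -26.1805 15.4981]
tr(P') = 71.4248

71.4248


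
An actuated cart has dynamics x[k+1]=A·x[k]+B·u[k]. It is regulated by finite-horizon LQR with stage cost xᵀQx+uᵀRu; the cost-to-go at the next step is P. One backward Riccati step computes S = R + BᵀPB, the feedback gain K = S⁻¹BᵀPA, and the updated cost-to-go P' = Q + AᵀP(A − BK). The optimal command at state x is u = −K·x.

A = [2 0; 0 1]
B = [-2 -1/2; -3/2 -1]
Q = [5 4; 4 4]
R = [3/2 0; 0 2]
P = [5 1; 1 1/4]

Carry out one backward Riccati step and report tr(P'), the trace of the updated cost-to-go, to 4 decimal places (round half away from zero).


BᵀP = [-11.5000 -2.3750; -3.5000 -0.7500]
S = R + BᵀPB = [3/2 0; 0 2] + [26.5625 8.1250; 8.1250 2.5000] = [28.0625 8.1250; 8.1250 4.5000]
BᵀPA = [-23.0000 -2.3750; -7.0000 -0.7500]
K = S⁻¹·BᵀPA = [-0.7737 -0.0762; -0.1587 -0.0290]
A−BK = [0.3733 -0.1670; -1.3192 0.8566]
AᵀP(A−BK) = [1.0952 0.0436; 0.0436 0.0472]
P' = Q + AᵀP(A−BK) = [6.0952 4.0436; 4.0436 4.0472]
tr(P') = 10.1423

10.1423


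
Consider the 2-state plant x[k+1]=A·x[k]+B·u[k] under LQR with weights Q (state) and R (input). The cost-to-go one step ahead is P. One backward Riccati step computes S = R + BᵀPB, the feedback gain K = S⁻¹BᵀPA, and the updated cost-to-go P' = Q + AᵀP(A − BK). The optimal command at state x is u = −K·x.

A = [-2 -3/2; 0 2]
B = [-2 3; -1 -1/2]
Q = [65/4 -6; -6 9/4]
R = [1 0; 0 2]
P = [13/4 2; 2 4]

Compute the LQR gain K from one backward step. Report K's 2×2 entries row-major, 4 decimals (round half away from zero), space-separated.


0.3178 -0.8876 -0.4064 -0.9222

BᵀP = [-8.5000 -8.0000; 8.7500 4.0000]
S = R + BᵀPB = [1 0; 0 2] + [25.0000 -21.5000; -21.5000 24.2500] = [26.0000 -21.5000; -21.5000 26.2500]
BᵀPA = [17.0000 -3.2500; -17.5000 -5.1250]
K = S⁻¹·BᵀPA = [0.3178 -0.8876; -0.4064 -0.9222]
A−BK = [-0.1453 -0.5085; 0.1146 0.6512]
AᵀP(A−BK) = [0.4858 0.7003; 0.7003 3.7012]
P' = Q + AᵀP(A−BK) = [16.7358 -5.2997; -5.2997 5.9512]
tr(P') = 22.6870


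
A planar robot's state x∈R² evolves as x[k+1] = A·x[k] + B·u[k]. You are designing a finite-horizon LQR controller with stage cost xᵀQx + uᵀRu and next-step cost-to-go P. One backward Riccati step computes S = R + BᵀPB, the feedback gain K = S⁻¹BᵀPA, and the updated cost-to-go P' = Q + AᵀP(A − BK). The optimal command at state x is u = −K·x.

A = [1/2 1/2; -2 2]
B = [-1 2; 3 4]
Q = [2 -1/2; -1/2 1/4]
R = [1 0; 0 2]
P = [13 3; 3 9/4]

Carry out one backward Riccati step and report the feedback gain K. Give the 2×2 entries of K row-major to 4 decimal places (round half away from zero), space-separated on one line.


BᵀP = [-4.0000 3.7500; 38.0000 15.0000]
S = R + BᵀPB = [1 0; 0 2] + [15.2500 7.0000; 7.0000 136.0000] = [16.2500 7.0000; 7.0000 138.0000]
BᵀPA = [-9.5000 5.5000; -11.0000 49.0000]
K = S⁻¹·BᵀPA = [-0.5626 0.1897; -0.0512 0.3455]
A−BK = [0.0398 -0.0013; -0.1076 0.0492]
AᵀP(A−BK) = [0.3427 -0.1483; -0.1483 0.2797]
P' = Q + AᵀP(A−BK) = [2.3427 -0.6483; -0.6483 0.5297]
tr(P') = 2.8724

-0.5626 0.1897 -0.0512 0.3455


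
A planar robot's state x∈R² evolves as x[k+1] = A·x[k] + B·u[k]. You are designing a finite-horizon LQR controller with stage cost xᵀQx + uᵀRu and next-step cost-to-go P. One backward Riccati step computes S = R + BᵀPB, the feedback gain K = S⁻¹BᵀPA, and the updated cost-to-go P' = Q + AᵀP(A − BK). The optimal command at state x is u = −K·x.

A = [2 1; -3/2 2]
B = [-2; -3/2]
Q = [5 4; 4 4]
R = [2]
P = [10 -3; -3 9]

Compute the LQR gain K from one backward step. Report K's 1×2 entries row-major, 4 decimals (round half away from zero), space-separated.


BᵀP = [-15.5000 -7.5000]
S = R + BᵀPB = [2] + [42.2500] = [44.2500]
BᵀPA = [-19.7500 -30.5000]
K = S⁻¹·BᵀPA = [-0.4463 -0.6893]
A−BK = [1.1073 -0.3785; -2.1695 0.9661]
AᵀP(A−BK) = [69.4350 -28.1130; -28.1130 12.9774]
P' = Q + AᵀP(A−BK) = [74.4350 -24.1130; -24.1130 16.9774]
tr(P') = 91.4124

-0.4463 -0.6893


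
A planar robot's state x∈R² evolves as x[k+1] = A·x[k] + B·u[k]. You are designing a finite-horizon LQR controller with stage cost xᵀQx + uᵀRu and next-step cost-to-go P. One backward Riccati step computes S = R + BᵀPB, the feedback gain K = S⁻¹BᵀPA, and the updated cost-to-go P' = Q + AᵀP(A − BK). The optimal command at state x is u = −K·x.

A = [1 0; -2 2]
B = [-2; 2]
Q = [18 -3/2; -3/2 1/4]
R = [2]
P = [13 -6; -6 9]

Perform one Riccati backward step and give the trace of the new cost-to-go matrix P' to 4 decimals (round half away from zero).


BᵀP = [-38.0000 30.0000]
S = R + BᵀPB = [2] + [136.0000] = [138.0000]
BᵀPA = [-98.0000 60.0000]
K = S⁻¹·BᵀPA = [-0.7101 0.4348]
A−BK = [-0.4203 0.8696; -0.5797 1.1304]
AᵀP(A−BK) = [3.4058 -5.3913; -5.3913 9.9130]
P' = Q + AᵀP(A−BK) = [21.4058 -6.8913; -6.8913 10.1630]
tr(P') = 31.5688

31.5688


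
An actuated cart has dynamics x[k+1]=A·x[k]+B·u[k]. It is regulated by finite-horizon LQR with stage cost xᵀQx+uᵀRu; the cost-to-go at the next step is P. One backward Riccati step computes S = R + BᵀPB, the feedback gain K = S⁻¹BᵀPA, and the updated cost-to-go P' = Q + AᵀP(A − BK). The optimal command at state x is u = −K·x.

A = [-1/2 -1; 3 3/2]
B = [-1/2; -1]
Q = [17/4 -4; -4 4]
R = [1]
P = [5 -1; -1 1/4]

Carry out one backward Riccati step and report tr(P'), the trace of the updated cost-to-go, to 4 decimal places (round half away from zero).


19.4688

BᵀP = [-1.5000 0.2500]
S = R + BᵀPB = [1] + [0.5000] = [1.5000]
BᵀPA = [1.5000 1.8750]
K = S⁻¹·BᵀPA = [1.0000 1.2500]
A−BK = [0.0000 -0.3750; 4.0000 2.7500]
AᵀP(A−BK) = [5.0000 5.5000; 5.5000 6.2188]
P' = Q + AᵀP(A−BK) = [9.2500 1.5000; 1.5000 10.2188]
tr(P') = 19.4688


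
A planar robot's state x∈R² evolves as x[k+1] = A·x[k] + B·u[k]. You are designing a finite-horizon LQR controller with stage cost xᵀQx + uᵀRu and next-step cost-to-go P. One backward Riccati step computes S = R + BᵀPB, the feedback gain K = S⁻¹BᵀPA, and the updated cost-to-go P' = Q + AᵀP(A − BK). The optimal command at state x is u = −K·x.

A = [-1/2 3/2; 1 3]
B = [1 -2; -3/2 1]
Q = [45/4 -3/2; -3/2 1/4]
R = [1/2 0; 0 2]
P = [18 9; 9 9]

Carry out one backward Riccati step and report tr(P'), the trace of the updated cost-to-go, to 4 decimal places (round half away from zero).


BᵀP = [4.5000 -4.5000; -27.0000 -9.0000]
S = R + BᵀPB = [1/2 0; 0 2] + [11.2500 -13.5000; -13.5000 45.0000] = [11.7500 -13.5000; -13.5000 47.0000]
BᵀPA = [-6.7500 -6.7500; 4.5000 -67.5000]
K = S⁻¹·BᵀPA = [-0.6932 -3.3203; -0.1034 -2.3899]
A−BK = [-0.0135 0.0405; 0.0635 0.4095]
AᵀP(A−BK) = [0.2858 1.8426; 1.8426 18.7723]
P' = Q + AᵀP(A−BK) = [11.5358 0.3426; 0.3426 19.0223]
tr(P') = 30.5581

30.5581


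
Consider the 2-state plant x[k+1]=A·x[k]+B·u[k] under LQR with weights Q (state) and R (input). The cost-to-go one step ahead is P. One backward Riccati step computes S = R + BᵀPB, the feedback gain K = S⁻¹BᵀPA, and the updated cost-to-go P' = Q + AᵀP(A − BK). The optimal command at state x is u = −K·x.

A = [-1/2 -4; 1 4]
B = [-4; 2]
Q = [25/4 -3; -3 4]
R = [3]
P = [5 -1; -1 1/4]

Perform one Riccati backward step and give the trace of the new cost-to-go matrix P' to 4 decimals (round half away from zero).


13.9875

BᵀP = [-22.0000 4.5000]
S = R + BᵀPB = [3] + [97.0000] = [100.0000]
BᵀPA = [15.5000 106.0000]
K = S⁻¹·BᵀPA = [0.1550 1.0600]
A−BK = [0.1200 0.2400; 0.6900 1.8800]
AᵀP(A−BK) = [0.0975 0.5700; 0.5700 3.6400]
P' = Q + AᵀP(A−BK) = [6.3475 -2.4300; -2.4300 7.6400]
tr(P') = 13.9875


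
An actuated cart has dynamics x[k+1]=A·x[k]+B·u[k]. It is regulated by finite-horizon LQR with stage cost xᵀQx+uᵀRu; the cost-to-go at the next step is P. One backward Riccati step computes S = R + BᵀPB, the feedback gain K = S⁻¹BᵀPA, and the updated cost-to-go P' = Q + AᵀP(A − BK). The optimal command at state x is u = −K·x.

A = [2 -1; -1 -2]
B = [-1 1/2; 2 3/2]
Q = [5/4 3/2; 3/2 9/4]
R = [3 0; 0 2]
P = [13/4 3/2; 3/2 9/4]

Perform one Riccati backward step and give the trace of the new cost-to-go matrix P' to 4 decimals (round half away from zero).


BᵀP = [-0.2500 3.0000; 3.8750 4.1250]
S = R + BᵀPB = [3 0; 0 2] + [6.2500 4.3750; 4.3750 8.1250] = [9.2500 4.3750; 4.3750 10.1250]
BᵀPA = [-3.5000 -5.7500; 3.6250 -12.1250]
K = S⁻¹·BᵀPA = [-0.6884 -0.0694; 0.6555 -1.1675]
A−BK = [0.9839 -0.4856; -0.6064 -0.1099]
AᵀP(A−BK) = [4.4645 -2.5106; -2.5106 3.6945]
P' = Q + AᵀP(A−BK) = [5.7145 -1.0106; -1.0106 5.9445]
tr(P') = 11.6589

11.6589


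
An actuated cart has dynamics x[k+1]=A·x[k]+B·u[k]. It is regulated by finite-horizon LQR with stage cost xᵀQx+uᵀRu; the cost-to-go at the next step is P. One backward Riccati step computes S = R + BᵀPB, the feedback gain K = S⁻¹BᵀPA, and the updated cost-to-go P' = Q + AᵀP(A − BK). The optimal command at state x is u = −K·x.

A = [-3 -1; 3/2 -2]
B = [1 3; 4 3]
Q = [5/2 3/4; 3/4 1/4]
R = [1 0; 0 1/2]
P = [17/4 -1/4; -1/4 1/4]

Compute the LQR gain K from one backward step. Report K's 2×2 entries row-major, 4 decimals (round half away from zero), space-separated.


0.9715 -0.2435 -1.3057 -0.2487

BᵀP = [3.2500 0.7500; 12.0000 0.0000]
S = R + BᵀPB = [1 0; 0 1/2] + [6.2500 12.0000; 12.0000 36.0000] = [7.2500 12.0000; 12.0000 36.5000]
BᵀPA = [-8.6250 -4.7500; -36.0000 -12.0000]
K = S⁻¹·BᵀPA = [0.9715 -0.2435; -1.3057 -0.2487]
A−BK = [-0.0544 -0.0104; 1.5311 -0.2798]
AᵀP(A−BK) = [2.4365 -0.1788; -0.1788 0.1088]
P' = Q + AᵀP(A−BK) = [4.9365 0.5712; 0.5712 0.3588]
tr(P') = 5.2953


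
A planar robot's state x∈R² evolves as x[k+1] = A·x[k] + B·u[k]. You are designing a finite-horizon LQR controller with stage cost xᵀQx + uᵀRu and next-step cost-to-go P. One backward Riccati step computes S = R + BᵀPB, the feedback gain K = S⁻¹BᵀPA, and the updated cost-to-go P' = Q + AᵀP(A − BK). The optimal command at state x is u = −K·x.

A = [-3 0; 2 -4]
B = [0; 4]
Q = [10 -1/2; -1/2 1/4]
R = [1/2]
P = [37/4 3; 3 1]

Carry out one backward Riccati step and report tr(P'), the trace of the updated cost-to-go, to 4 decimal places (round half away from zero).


14.4697

BᵀP = [12.0000 4.0000]
S = R + BᵀPB = [1/2] + [16.0000] = [16.5000]
BᵀPA = [-28.0000 -16.0000]
K = S⁻¹·BᵀPA = [-1.6970 -0.9697]
A−BK = [-3.0000 0.0000; 8.7879 -0.1212]
AᵀP(A−BK) = [3.7348 0.8485; 0.8485 0.4848]
P' = Q + AᵀP(A−BK) = [13.7348 0.3485; 0.3485 0.7348]
tr(P') = 14.4697


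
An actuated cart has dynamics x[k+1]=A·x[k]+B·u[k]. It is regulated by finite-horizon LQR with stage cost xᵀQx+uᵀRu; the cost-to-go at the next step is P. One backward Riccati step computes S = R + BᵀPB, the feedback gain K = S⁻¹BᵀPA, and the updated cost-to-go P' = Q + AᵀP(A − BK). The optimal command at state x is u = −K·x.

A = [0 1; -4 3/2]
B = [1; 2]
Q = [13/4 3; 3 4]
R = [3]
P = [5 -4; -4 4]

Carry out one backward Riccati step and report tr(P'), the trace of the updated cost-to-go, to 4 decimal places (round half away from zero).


40.1250

BᵀP = [-3.0000 4.0000]
S = R + BᵀPB = [3] + [5.0000] = [8.0000]
BᵀPA = [-16.0000 3.0000]
K = S⁻¹·BᵀPA = [-2.0000 0.3750]
A−BK = [2.0000 0.6250; 0.0000 0.7500]
AᵀP(A−BK) = [32.0000 -2.0000; -2.0000 0.8750]
P' = Q + AᵀP(A−BK) = [35.2500 1.0000; 1.0000 4.8750]
tr(P') = 40.1250


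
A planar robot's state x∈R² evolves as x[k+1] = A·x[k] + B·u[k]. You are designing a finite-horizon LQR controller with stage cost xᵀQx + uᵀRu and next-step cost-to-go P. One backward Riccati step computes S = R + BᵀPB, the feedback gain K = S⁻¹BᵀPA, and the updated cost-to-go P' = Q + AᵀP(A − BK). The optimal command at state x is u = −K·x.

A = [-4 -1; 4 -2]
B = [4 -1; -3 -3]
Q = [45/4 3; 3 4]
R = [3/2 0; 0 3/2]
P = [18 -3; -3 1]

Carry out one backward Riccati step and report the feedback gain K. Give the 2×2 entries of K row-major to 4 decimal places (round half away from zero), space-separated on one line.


BᵀP = [81.0000 -15.0000; -9.0000 0.0000]
S = R + BᵀPB = [3/2 0; 0 3/2] + [369.0000 -36.0000; -36.0000 9.0000] = [370.5000 -36.0000; -36.0000 10.5000]
BᵀPA = [-384.0000 -51.0000; 36.0000 9.0000]
K = S⁻¹·BᵀPA = [-1.0546 -0.0815; -0.1873 0.5776]
A−BK = [0.0312 -0.0963; 0.2741 -0.5117]
AᵀP(A−BK) = [1.7624 -0.1006; -0.1006 0.6435]
P' = Q + AᵀP(A−BK) = [13.0124 2.8994; 2.8994 4.6435]
tr(P') = 17.6559

-1.0546 -0.0815 -0.1873 0.5776


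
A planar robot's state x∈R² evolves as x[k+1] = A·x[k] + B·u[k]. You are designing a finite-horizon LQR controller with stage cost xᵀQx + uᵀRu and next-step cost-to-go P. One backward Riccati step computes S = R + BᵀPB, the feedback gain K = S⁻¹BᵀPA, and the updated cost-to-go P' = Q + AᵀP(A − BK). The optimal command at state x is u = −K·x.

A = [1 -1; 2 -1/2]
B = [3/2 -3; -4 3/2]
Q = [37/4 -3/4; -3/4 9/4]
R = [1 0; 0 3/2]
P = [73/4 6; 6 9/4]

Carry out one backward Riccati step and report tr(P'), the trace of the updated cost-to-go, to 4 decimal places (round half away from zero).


BᵀP = [3.3750 0.0000; -45.7500 -14.6250]
S = R + BᵀPB = [1 0; 0 3/2] + [5.0625 -10.1250; -10.1250 115.3125] = [6.0625 -10.1250; -10.1250 116.8125]
BᵀPA = [3.3750 -3.3750; -75.0000 53.0625]
K = S⁻¹·BᵀPA = [-0.6029 0.2361; -0.6943 0.4747]
A−BK = [-0.1786 0.0700; 0.6300 -0.2676]
AᵀP(A−BK) = [1.2115 -0.6929; -0.6929 0.4196]
P' = Q + AᵀP(A−BK) = [10.4615 -1.4429; -1.4429 2.6696]
tr(P') = 13.1310

13.1310


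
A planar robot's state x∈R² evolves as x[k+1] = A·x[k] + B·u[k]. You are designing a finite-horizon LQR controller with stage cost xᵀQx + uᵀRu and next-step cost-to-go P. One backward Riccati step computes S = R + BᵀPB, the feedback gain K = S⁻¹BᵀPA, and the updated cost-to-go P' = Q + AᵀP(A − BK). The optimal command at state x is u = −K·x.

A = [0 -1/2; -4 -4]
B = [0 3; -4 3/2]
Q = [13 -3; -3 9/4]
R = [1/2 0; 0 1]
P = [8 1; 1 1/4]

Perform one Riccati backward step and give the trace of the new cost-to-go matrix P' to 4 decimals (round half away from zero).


BᵀP = [-4.0000 -1.0000; 25.5000 3.3750]
S = R + BᵀPB = [1/2 0; 0 1] + [4.0000 -13.5000; -13.5000 81.5625] = [4.5000 -13.5000; -13.5000 82.5625]
BᵀPA = [4.0000 6.0000; -13.5000 -26.2500]
K = S⁻¹·BᵀPA = [0.7819 0.7449; -0.0357 -0.1961]
A−BK = [0.1070 0.0884; -0.8189 -0.7261]
AᵀP(A−BK) = [0.3910 0.3725; 0.3725 0.3819]
P' = Q + AᵀP(A−BK) = [13.3910 -2.6275; -2.6275 2.6319]
tr(P') = 16.0228

16.0228
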